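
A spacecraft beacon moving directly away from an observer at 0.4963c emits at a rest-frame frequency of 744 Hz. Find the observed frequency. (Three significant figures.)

432 Hz

Relativistic Doppler (source moving away): f_obs = f_src · √((1−β)/(1+β)).
With β = 0.4963: factor = √(0.5037/1.4963) = 0.5802.
f_obs = 744 × 0.5802 = 432 Hz.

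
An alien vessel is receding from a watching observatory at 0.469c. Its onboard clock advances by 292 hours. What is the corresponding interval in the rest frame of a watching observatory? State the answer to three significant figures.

Lorentz factor: γ = (1 − 0.219961)^(−1/2) = 1.1322.
Time dilation: Δt = γ·Δτ = 1.1322 × 292 = 331 hours.

331 hours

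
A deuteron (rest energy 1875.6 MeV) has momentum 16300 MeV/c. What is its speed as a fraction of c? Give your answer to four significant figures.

βγ = pc/(mc²) = 16300/1875.6 = 8.6906.
Since γ² = 1 + (βγ)² = 76.5265, γ = √76.5265 = 8.74794, and β = (βγ)/γ = 8.6906/8.74794 = 0.9934.

0.9934c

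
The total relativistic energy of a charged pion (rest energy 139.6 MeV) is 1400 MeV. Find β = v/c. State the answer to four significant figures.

0.9950

Total energy E = γmc² gives γ = 1400/139.6 = 10.029.
Hence β = √(1 − 1/γ²) = √(1 − 0.00994225) = √0.99005775 = 0.9950.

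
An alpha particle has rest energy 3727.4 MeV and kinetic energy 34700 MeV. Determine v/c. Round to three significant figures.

0.995

K = (γ−1)mc², so γ = 1 + 34700/3727.4 = 10.309.
Then v/c = √(1 − γ⁻²) = √(1 − 0.00940951) = √0.99059049 = 0.995.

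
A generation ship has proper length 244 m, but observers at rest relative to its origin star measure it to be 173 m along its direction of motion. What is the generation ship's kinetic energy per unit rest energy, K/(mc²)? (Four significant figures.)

0.4104

From L = L₀/γ: γ = 244/173 = 1.4104.
K/(mc²) = γ − 1 = 1.4104 − 1 = 0.4104.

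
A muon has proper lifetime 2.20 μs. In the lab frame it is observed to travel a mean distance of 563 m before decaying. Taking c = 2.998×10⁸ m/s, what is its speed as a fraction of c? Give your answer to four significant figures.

0.6492c

Lab distance = (lab lifetime)·v = γτ·βc, so βγ = d/(cτ) = 563.0/(2.998×10⁸ × 2.200×10^-6) = 0.8536.
With βγ = 0.8536: γ² = 1 + (βγ)² = 1.728633, and β = (βγ)/γ = 0.8536/1.31477 = 0.6492.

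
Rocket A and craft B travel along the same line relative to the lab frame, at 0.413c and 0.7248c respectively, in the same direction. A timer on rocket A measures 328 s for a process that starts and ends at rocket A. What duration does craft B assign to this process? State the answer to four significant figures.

366.3 s

The velocity of rocket A relative to craft B is (0.413 − 0.7248)c / (1 − 0.413×0.7248) = −0.44501c; relative speed 0.44501c.
At |u| = 0.44501c, γ = (1 − 0.198034)^(−1/2) = 1.1167.
The clock on rocket A records proper time, so craft B measures Δt = γΔτ = 1.1167 × 328 = 366.3 s.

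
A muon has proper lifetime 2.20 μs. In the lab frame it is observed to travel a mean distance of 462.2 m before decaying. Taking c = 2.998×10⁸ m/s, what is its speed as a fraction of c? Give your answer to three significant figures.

d = βγcτ ⇒ βγ = d/(cτ) = 462.2 m / (659.56 m) = 0.70077.
β = (βγ)/√(1+(βγ)²) = 0.70077/√1.491079 = 0.574.

0.574c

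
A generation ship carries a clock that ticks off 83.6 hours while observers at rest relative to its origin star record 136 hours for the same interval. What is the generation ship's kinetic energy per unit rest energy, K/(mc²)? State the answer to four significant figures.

0.6268

γ = Δt/Δτ = 136/83.6 = 1.62679.
K/(mc²) = γ − 1 = 1.62679 − 1 = 0.6268.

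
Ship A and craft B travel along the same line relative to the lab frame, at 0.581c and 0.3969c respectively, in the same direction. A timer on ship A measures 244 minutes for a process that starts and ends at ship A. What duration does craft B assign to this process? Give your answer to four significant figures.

Transform ship A's velocity into craft B's frame: (0.581 − 0.3969)/(1 − 0.581·0.3969) = 0.1841/0.7694011, so the relative speed is 0.23928c.
At |u| = 0.23928c, γ = (1 − 0.0572549)^(−1/2) = 1.0299.
Ship A's interval is proper; time dilation gives Δt_B = γΔτ = 1.0299 × 244 minutes = 251.3 minutes.

251.3 minutes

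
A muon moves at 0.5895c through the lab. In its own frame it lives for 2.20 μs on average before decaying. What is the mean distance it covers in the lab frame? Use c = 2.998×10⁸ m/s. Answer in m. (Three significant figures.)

With β = 0.5895, γ = 1/√(1 − 0.5895²) = 1/√0.65248975 = 1.238.
Lab-frame lifetime: Δt = γτ = 1.238 × 2.20 μs = 2.7236 μs.
Distance: d = vΔt = 0.5895 × 2.998×10⁸ m/s × 2.7236×10^-6 s = 481 m.

481 m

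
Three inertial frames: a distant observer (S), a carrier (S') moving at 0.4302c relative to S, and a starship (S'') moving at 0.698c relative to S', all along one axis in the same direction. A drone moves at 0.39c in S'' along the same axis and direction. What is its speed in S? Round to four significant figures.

0.9397c

First combine the drone and starship (S''→S'): u₁ = (0.39 + 0.698)/(1 + 0.39×0.698) = 1.088/1.27222 = 0.8552.
Then combine with the carrier (S'→S): u = (0.8552 + 0.4302)/(1 + 0.8552×0.4302) = 1.2854/1.36790704 = 0.93968.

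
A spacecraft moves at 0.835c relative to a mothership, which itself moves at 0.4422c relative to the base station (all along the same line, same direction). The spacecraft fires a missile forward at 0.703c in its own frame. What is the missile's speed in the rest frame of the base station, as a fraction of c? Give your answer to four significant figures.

Compose velocities in two stages. Stage 1 (into S'): u₁ = (0.703+0.835)/(1+0.703×0.835) = 0.96912.
Stage 2 (into S): u = (0.96912+0.4422)/(1+0.96912×0.4422) = 0.98794, so the speed is 0.9879c.

0.9879c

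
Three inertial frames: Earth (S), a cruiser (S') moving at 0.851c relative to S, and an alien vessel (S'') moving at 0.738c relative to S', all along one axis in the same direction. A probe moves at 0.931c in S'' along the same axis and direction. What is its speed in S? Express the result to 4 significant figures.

Compose velocities in two stages. Stage 1 (into S'): u₁ = (0.931+0.738)/(1+0.931×0.738) = 0.98928.
Stage 2 (into S): u = (0.98928+0.851)/(1+0.98928×0.851) = 0.99913, so the speed is 0.9991c.

0.9991c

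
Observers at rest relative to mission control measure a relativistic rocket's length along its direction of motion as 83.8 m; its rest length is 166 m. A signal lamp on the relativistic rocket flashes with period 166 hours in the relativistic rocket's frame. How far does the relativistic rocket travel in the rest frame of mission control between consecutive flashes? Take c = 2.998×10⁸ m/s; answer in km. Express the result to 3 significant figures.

γ = L₀/L = 166/83.8 = 1.98091.
β = √(1 − 1/γ²) = 0.86323. Lab-frame period = γτ = 1.98091×166 hours = 328.83 hours. Distance = βc × γτ = 0.86323 × 2.998×10⁸ m/s × 1183788 s = 3.0636×10^14 m = 3.06×10^11 km.

3.06×10^11 km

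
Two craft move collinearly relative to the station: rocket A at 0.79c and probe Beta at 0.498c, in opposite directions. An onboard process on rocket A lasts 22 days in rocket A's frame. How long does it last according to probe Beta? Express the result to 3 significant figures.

57.7 days

Transform rocket A's velocity into probe Beta's frame: (0.79 + 0.498)/(1 + 0.79·0.498) = 1.288/1.39342, so the relative speed is 0.92434c.
At |u| = 0.92434c, γ = (1 − 0.854404)^(−1/2) = 2.6207.
The clock on rocket A records proper time, so probe Beta measures Δt = γΔτ = 2.6207 × 22 = 57.7 days.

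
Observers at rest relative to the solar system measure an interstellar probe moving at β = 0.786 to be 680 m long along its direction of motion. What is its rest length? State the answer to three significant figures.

1100 m

γ = 1/√(1 − β²) = 1/√(1 − 0.617796) = 1/√0.382204 = 1/0.618226 = 1.6175.
Proper length: L₀ = γ·L = 1.6175 × 680 = 1100 m.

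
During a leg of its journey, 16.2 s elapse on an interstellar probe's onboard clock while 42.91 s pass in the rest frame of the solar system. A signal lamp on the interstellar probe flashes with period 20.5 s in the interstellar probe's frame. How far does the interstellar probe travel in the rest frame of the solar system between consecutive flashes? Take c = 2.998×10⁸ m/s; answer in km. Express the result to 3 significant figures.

1.51×10^7 km

The time-dilation ratio gives γ = 42.91/16.2 = 2.64877.
β = √(1 − 1/γ²) = 0.926. Lab-frame period = γτ = 2.64877×20.5 s = 54.3 s. Distance = βc × γτ = 0.926 × 2.998×10⁸ m/s × 54.3 s = 1.5074×10^10 m = 1.51×10^7 km.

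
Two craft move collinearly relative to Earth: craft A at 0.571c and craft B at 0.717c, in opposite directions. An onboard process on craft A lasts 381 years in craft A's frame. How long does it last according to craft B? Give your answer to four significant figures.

Transform craft A's velocity into craft B's frame: (0.571 + 0.717)/(1 + 0.571·0.717) = 1.288/1.409407, so the relative speed is 0.91386c.
At |u| = 0.91386c, γ = (1 − 0.83514)^(−1/2) = 2.4629.
Craft A's interval is proper; time dilation gives Δt_B = γΔτ = 2.4629 × 381 years = 938.4 years.

938.4 years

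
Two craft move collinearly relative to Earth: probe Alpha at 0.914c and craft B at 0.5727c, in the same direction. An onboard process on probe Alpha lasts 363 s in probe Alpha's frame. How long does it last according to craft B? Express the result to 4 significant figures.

520.1 s

Speed of probe Alpha in craft B's frame: u = (v_A − v_B)/(1 − v_A v_B/c²) = (0.914 − 0.5727)/(1 − 0.914×0.5727) = 0.3413/0.4765522 = 0.71619; |u| = 0.71619c.
At |u| = 0.71619c, γ = (1 − 0.512928)^(−1/2) = 1.4329.
Probe Alpha's interval is proper; time dilation gives Δt_B = γΔτ = 1.4329 × 363 s = 520.1 s.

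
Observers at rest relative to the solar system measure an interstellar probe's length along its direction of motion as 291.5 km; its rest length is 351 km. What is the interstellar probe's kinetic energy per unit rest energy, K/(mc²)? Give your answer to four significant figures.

From L = L₀/γ: γ = 351/291.5 = 1.20412.
Since K = (γ−1)mc², K/(mc²) = 1.20412 − 1 = 0.2041.

0.2041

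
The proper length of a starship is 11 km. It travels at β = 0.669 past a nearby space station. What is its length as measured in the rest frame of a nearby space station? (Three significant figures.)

8.18 km

γ = 1/√(1 − β²) = 1/√(1 − 0.447561) = 1/√0.552439 = 1/0.743262 = 1.3454.
Along the direction of motion the measured length is L₀/γ = 11/1.3454 = 8.18 km.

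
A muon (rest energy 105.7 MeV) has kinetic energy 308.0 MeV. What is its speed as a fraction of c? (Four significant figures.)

K = (γ−1)mc², so γ = 1 + 308.0/105.7 = 3.9139.
Then v/c = √(1 − γ⁻²) = √(1 − 0.0652801) = √0.9347199 = 0.9668.

0.9668c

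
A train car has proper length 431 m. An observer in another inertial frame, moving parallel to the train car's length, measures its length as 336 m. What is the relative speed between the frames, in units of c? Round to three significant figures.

0.626c

Length contraction gives γ = L₀/L = 431/336 = 1.2827.
β = √(1 − 1/γ²) = √0.392215 = 0.626.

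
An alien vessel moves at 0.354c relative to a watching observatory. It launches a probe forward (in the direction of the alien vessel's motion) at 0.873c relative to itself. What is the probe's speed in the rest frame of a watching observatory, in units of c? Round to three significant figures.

In units of c, u = (u' + v)/(1 + u'v) with u' = 0.873 and v = 0.354.
Numerator: 0.873 + 0.354 = 1.227. Denominator: 1 + (0.873)(0.354) = 1.309042.
u = 1.227/1.309042 = 0.93733, so the speed is 0.937c.

0.937c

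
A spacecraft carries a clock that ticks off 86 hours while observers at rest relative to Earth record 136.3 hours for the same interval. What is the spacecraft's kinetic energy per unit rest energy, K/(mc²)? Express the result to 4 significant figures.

The time-dilation ratio gives γ = 136.3/86 = 1.58488.
Since K = (γ−1)mc², K/(mc²) = 1.58488 − 1 = 0.5849.

0.5849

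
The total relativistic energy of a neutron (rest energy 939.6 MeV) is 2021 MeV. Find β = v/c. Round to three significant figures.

γ = E/(mc²) = 2021/939.6 = 2.1509.
β = √(1 − 1/γ²) = √(1 − 0.216152) = √0.783848 = 0.885.

0.885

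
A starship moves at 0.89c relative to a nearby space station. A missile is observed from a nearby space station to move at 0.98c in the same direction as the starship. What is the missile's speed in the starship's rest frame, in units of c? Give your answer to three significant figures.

0.704c

Transform to the starship's frame: u' = (u − v)/(1 − uv/c²).
u' = (0.98 − 0.89)/(1 − 0.98×0.89) = 0.09/0.1278 = 0.70423.
Speed in the starship's frame: 0.704c (in the same direction).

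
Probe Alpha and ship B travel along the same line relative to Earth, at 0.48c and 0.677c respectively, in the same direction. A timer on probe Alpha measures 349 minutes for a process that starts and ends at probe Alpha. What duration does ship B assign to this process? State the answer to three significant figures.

The velocity of probe Alpha relative to ship B is (0.48 − 0.677)c / (1 − 0.48×0.677) = −0.29183c; relative speed 0.29183c.
At |u| = 0.29183c, γ = (1 − 0.0851647)^(−1/2) = 1.0455.
Probe Alpha's interval is proper; time dilation gives Δt_B = γΔτ = 1.0455 × 349 minutes = 365 minutes.

365 minutes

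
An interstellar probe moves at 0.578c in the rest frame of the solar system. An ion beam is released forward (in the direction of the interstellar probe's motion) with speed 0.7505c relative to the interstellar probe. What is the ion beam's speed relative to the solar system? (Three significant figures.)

0.927c

In units of c, u = (u' + v)/(1 + u'v) with u' = 0.7505 and v = 0.578.
Numerator: 0.7505 + 0.578 = 1.3285. Denominator: 1 + (0.7505)(0.578) = 1.433789.
u = 1.3285/1.433789 = 0.92657, so the speed is 0.927c.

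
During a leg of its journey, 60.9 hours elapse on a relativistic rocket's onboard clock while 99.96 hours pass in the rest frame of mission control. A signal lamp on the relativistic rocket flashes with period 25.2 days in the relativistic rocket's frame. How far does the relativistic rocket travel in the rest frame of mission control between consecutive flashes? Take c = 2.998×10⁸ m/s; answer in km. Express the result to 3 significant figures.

The time-dilation ratio gives γ = 99.96/60.9 = 1.64138.
β = √(1 − 1/γ²) = 0.79298. Lab-frame period = γτ = 1.64138×25.2 days = 41.363 days. Distance = βc × γτ = 0.79298 × 2.998×10⁸ m/s × 3573763.2 s = 8.4961×10^14 m = 8.50×10^11 km.

8.50×10^11 km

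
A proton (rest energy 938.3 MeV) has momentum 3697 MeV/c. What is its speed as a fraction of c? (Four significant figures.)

0.9693c

βγ = pc/(mc²) = 3697/938.3 = 3.9401.
Since γ² = 1 + (βγ)² = 16.5244, γ = √16.5244 = 4.06502, and β = (βγ)/γ = 3.9401/4.06502 = 0.9693.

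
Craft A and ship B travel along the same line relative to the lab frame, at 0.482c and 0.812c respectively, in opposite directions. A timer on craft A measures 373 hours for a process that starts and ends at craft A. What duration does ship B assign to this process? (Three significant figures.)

1010 hours

Transform craft A's velocity into ship B's frame: (0.482 + 0.812)/(1 + 0.482·0.812) = 1.294/1.391384, so the relative speed is 0.93001c.
At |u| = 0.93001c, γ = (1 − 0.864919)^(−1/2) = 2.7208.
The clock on craft A records proper time, so ship B measures Δt = γΔτ = 2.7208 × 373 = 1010 hours.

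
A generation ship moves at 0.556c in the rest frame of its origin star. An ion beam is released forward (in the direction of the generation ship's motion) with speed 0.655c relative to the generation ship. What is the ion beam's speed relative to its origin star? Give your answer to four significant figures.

Relativistic velocity addition: u = (u' + v)/(1 + u'v/c²), with u' = 0.655c and v = 0.556c.
Numerator: 0.655 + 0.556 = 1.211. Denominator: 1 + (0.655)(0.556) = 1.36418.
u = 1.211/1.36418 = 0.88771, so the speed is 0.8877c.

0.8877c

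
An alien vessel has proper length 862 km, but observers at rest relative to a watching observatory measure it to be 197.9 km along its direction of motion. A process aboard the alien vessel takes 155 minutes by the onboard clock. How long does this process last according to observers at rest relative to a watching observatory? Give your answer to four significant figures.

Length contraction gives γ = L₀/L = 862/197.9 = 4.35574.
Δt = γΔτ = 4.35574 × 155 = 675.1 minutes.

675.1 minutes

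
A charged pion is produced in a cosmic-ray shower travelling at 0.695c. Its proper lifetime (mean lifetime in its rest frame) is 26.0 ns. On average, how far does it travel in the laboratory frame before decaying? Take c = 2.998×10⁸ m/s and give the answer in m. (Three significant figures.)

Lorentz factor: γ = (1 − 0.483025)^(−1/2) = 1.3908.
Lab-frame lifetime: Δt = γτ = 1.3908 × 26.0 ns = 36.161 ns.
Distance: d = vΔt = 0.695 × 2.998×10⁸ m/s × 3.6161×10^-8 s = 7.53 m.

7.53 m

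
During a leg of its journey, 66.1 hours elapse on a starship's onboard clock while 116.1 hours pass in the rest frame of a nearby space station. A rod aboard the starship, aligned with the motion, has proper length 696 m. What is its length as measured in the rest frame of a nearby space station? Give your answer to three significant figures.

From Δt = γΔτ: γ = 116.1/66.1 = 1.75643.
L = L₀/γ = 696/1.75643 = 396 m.

396 m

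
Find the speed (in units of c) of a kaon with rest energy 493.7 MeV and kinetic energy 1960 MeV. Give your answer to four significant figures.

γ = 1 + K/(mc²) = 1 + 1960/493.7 = 4.97.
β = √(1 − 1/γ²) = √(1 − 0.0404844) = √0.9595156 = 0.9795.

0.9795c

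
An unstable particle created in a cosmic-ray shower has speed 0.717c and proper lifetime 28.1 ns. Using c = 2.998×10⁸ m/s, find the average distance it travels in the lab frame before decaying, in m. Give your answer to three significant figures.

γ = 1/√(1 − β²) = 1/√(1 − 0.514089) = 1/√0.485911 = 1/0.697073 = 1.4346.
Lab-frame lifetime: Δt = γτ = 1.4346 × 28.1 ns = 40.312 ns.
Distance: d = vΔt = 0.717 × 2.998×10⁸ m/s × 4.0312×10^-8 s = 8.67 m.

8.67 m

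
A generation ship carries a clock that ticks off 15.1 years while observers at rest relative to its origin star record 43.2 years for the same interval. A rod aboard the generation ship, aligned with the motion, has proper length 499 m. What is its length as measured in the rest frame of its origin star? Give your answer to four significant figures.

174.4 m

γ = Δt/Δτ = 43.2/15.1 = 2.86093.
L = L₀/γ = 499/2.86093 = 174.4 m.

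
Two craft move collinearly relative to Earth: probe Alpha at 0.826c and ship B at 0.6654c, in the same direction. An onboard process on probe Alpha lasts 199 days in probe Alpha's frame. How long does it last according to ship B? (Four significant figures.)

Speed of probe Alpha in ship B's frame: u = (v_A − v_B)/(1 − v_A v_B/c²) = (0.826 − 0.6654)/(1 − 0.826×0.6654) = 0.1606/0.4503796 = 0.35659; |u| = 0.35659c.
γ for this relative speed: γ = 1/√(1 − 0.127156) = 1.0704.
The clock on probe Alpha records proper time, so ship B measures Δt = γΔτ = 1.0704 × 199 = 213.0 days.

213.0 days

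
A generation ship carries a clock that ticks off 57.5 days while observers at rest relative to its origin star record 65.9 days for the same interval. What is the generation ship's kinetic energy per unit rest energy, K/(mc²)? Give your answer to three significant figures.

From Δt = γΔτ: γ = 65.9/57.5 = 1.14609.
K/(mc²) = γ − 1 = 1.14609 − 1 = 0.146.

0.146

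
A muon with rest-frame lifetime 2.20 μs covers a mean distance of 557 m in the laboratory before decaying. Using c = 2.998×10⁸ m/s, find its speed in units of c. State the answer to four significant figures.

d = βγcτ ⇒ βγ = d/(cτ) = 557.0 m / (659.56 m) = 0.8445.
β = (βγ)/√(1+(βγ)²) = 0.8445/√1.71318 = 0.6452.

0.6452c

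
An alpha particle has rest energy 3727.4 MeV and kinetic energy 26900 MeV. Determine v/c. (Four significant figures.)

0.9926

γ = 1 + K/(mc²) = 1 + 26900/3727.4 = 8.2168.
β = √(1 − 1/γ²) = √(1 − 0.0148113) = √0.9851887 = 0.9926.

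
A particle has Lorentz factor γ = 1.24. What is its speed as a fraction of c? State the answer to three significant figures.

0.591c

β = √(1 − 1/γ²) = √(1 − 1/1.5376) = √0.349636 = 0.591.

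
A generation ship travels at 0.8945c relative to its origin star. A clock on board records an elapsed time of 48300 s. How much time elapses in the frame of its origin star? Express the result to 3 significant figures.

1.08×10^5 s

γ = 1/√(1 − β²) = 1/√(1 − 0.80013025) = 1/√0.19986975 = 1/0.447068 = 2.2368.
Time dilation: Δt = γ·Δτ = 2.2368 × 48300 = 1.08×10^5 s.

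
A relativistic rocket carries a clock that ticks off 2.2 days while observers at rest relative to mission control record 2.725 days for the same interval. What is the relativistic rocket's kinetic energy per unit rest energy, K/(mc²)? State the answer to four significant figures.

The time-dilation ratio gives γ = 2.725/2.2 = 1.23864.
K/(mc²) = γ − 1 = 1.23864 − 1 = 0.2386.

0.2386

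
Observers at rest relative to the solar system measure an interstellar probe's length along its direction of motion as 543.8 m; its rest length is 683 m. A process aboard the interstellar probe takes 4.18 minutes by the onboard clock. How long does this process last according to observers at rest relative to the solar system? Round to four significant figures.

5.250 minutes

γ = L₀/L = 683/543.8 = 1.25598.
The same γ dilates the second interval: 1.25598 × 4.18 minutes = 5.250 minutes.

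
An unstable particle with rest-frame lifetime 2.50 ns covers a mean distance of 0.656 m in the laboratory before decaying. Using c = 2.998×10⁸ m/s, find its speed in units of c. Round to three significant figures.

0.659c

Let x = d/(cτ) = 0.6560 m / (2.998×10⁸ m/s × 2.500×10^-9 s) = 0.87525. Since d = βγcτ, x = βγ = β/√(1−β²).
Solving: β² = x²/(1+x²) = 0.766063/1.766063 = 0.433769, so β = 0.659.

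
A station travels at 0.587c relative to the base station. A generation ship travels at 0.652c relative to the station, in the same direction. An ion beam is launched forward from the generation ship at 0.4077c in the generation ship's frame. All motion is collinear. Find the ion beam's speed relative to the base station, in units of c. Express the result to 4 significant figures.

0.9549c

Apply u = (u'+v)/(1+u'v) twice. Ion beam in the station frame: (0.4077+0.652)/(1+0.4077·0.652) = 1.0597/1.2658204 = 0.83716c.
That velocity, transformed to the rest frame of the base station: (0.83716+0.587)/(1+0.83716·0.587) = 1.42416/1.49141292 = 0.95491c.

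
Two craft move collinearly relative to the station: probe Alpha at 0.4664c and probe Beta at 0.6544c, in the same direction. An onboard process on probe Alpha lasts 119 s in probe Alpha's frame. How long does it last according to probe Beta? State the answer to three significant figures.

124 s

The velocity of probe Alpha relative to probe Beta is (0.4664 − 0.6544)c / (1 − 0.4664×0.6544) = −0.27059c; relative speed 0.27059c.
γ for this relative speed: γ = 1/√(1 − 0.0732189) = 1.0388.
Probe Alpha's interval is proper; time dilation gives Δt_B = γΔτ = 1.0388 × 119 s = 124 s.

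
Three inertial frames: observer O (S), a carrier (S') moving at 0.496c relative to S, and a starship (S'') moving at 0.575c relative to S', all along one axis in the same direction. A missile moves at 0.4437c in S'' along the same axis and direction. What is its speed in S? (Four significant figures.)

Compose velocities in two stages. Stage 1 (into S'): u₁ = (0.4437+0.575)/(1+0.4437×0.575) = 0.81163.
Stage 2 (into S): u = (0.81163+0.496)/(1+0.81163×0.496) = 0.93231, so the speed is 0.9323c.

0.9323c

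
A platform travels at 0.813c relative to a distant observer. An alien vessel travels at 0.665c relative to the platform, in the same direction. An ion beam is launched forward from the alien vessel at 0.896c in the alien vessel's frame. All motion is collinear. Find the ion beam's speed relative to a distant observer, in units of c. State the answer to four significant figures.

First combine the ion beam and alien vessel (S''→S'): u₁ = (0.896 + 0.665)/(1 + 0.896×0.665) = 1.561/1.59584 = 0.97817.
Then combine with the platform (S'→S): u = (0.97817 + 0.813)/(1 + 0.97817×0.813) = 1.79117/1.79525221 = 0.99773.

0.9977c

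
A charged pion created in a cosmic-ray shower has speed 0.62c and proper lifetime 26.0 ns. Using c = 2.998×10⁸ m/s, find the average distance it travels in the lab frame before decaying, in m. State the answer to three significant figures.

With β = 0.62, γ = 1/√(1 − 0.62²) = 1/√0.6156 = 1.2745.
Lab-frame lifetime: Δt = γτ = 1.2745 × 26.0 ns = 33.137 ns.
Distance: d = vΔt = 0.62 × 2.998×10⁸ m/s × 3.3137×10^-8 s = 6.16 m.

6.16 m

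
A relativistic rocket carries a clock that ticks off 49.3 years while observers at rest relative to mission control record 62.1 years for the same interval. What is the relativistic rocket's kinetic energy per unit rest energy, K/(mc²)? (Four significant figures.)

0.2596

The time-dilation ratio gives γ = 62.1/49.3 = 1.25963.
K/(mc²) = γ − 1 = 1.25963 − 1 = 0.2596.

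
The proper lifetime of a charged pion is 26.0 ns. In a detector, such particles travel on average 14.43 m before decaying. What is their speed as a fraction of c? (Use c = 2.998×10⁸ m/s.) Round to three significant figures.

d = βγcτ ⇒ βγ = d/(cτ) = 14.43 m / (7.7948 m) = 1.8512.
β = (βγ)/√(1+(βγ)²) = 1.8512/√4.42694 = 0.880.

0.880c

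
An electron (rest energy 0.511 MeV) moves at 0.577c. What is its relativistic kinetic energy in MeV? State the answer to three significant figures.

Lorentz factor: γ = (1 − 0.332929)^(−1/2) = 1.22437.
Kinetic energy: K = (γ − 1)mc² = (1.22437 − 1) × 0.511 MeV = 0.22437 × 0.511 = 0.115 MeV.

0.115 MeV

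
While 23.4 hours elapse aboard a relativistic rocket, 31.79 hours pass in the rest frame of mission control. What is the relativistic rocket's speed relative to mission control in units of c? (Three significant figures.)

γ = Δt/Δτ = 31.79/23.4 = 1.3585.
β = √(1 − 1/γ²) = √(1 − 0.541852) = √0.458148 = 0.677.

0.677c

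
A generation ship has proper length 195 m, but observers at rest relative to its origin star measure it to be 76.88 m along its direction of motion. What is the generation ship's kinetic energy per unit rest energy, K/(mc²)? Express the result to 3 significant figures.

1.54

γ = L₀/L = 195/76.88 = 2.53642.
K/(mc²) = γ − 1 = 2.53642 − 1 = 1.54.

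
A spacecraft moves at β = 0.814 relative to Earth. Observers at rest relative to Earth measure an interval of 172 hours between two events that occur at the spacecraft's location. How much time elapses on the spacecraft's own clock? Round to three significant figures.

With β = 0.814, γ = 1/√(1 − 0.814²) = 1/√0.337404 = 1.7216.
The spacecraft's clock runs slow as seen from Earth, so Δτ = Δt/γ = 172/1.7216 = 99.9 hours.

99.9 hours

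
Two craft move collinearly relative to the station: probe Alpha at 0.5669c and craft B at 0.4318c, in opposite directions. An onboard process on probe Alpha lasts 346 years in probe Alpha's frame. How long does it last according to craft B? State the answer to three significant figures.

580 years

Transform probe Alpha's velocity into craft B's frame: (0.5669 + 0.4318)/(1 + 0.5669·0.4318) = 0.9987/1.24478742, so the relative speed is 0.80231c.
γ for this relative speed: γ = 1/√(1 − 0.643701) = 1.6753.
Probe Alpha's interval is proper; time dilation gives Δt_B = γΔτ = 1.6753 × 346 years = 580 years.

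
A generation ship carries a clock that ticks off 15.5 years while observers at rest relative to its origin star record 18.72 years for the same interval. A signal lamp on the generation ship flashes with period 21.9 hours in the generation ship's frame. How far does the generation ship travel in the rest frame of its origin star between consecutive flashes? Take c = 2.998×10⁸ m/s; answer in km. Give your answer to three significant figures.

From Δt = γΔτ: γ = 18.72/15.5 = 1.20774.
β = √(1 − 1/γ²) = 0.56074. Lab-frame period = γτ = 1.20774×21.9 hours = 26.45 hours. Distance = βc × γτ = 0.56074 × 2.998×10⁸ m/s × 95220 s = 1.6007×10^13 m = 1.60×10^10 km.

1.60×10^10 km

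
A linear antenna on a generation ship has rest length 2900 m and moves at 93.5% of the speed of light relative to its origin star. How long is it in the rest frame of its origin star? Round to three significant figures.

With β = 0.935, γ = 1/√(1 − 0.935²) = 1/√0.125775 = 2.8197.
Along the direction of motion the measured length is L₀/γ = 2900/2.8197 = 1030 m.

1030 m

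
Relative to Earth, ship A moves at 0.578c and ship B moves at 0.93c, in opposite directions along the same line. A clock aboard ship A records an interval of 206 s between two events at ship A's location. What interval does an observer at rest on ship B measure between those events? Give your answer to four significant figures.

The velocity of ship A relative to ship B is (0.578 + 0.93)c / (1 + 0.578×0.93) = 0.98079c; relative speed 0.98079c.
At |u| = 0.98079c, γ = (1 − 0.961949)^(−1/2) = 5.1265.
The clock on ship A records proper time, so ship B measures Δt = γΔτ = 5.1265 × 206 = 1056 s.

1056 s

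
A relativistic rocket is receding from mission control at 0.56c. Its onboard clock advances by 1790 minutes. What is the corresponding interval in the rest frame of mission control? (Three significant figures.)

γ = 1/√(1 − β²) = 1/√(1 − 0.3136) = 1/√0.6864 = 1/0.828493 = 1.207.
Time dilation: Δt = γ·Δτ = 1.207 × 1790 = 2160 minutes.

2160 minutes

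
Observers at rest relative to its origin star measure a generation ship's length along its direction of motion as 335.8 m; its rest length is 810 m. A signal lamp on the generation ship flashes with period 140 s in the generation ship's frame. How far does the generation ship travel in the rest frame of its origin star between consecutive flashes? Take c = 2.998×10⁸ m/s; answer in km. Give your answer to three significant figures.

Length contraction gives γ = L₀/L = 810/335.8 = 2.41215.
β = √(1 − 1/γ²) = 0.91002. Lab-frame period = γτ = 2.41215×140 s = 337.7 s. Distance = βc × γτ = 0.91002 × 2.998×10⁸ m/s × 337.7 s = 9.2133×10^10 m = 9.21×10^7 km.

9.21×10^7 km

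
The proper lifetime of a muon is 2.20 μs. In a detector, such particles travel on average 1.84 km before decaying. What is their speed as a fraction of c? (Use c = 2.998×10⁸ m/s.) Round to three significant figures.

d = βγcτ ⇒ βγ = d/(cτ) = 1840 m / (659.56 m) = 2.7897.
β = (βγ)/√(1+(βγ)²) = 2.7897/√8.78243 = 0.941.

0.941c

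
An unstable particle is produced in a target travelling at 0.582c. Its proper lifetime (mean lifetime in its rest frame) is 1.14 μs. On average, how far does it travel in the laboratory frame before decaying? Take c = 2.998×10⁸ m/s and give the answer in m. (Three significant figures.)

γ = 1/√(1 − β²) = 1/√(1 − 0.338724) = 1/√0.661276 = 1/0.813189 = 1.2297.
Lab-frame lifetime: Δt = γτ = 1.2297 × 1.14 μs = 1.4019 μs.
Distance: d = vΔt = 0.582 × 2.998×10⁸ m/s × 1.4019×10^-6 s = 245 m.

245 m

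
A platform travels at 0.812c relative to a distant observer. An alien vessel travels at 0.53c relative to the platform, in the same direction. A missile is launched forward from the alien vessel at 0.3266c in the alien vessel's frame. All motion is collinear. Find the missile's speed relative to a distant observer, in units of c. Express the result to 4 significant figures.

0.9682c

Apply u = (u'+v)/(1+u'v) twice. Missile in the platform frame: (0.3266+0.53)/(1+0.3266·0.53) = 0.8566/1.173098 = 0.7302c.
That velocity, transformed to the rest frame of a distant observer: (0.7302+0.812)/(1+0.7302·0.812) = 1.5422/1.5929224 = 0.96816c.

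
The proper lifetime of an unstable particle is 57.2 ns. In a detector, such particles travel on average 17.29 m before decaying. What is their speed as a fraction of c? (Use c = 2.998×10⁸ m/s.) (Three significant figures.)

Let x = d/(cτ) = 17.29 m / (2.998×10⁸ m/s × 5.720×10^-8 s) = 1.0082. Since d = βγcτ, x = βγ = β/√(1−β²).
Solving: β² = x²/(1+x²) = 1.01647/2.01647 = 0.504084, so β = 0.710.

0.710c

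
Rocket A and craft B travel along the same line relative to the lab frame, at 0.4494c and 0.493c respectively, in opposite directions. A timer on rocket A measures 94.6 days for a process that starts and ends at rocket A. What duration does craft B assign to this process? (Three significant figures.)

149 days

Speed of rocket A in craft B's frame: u = (v_A + v_B)/(1 + v_A v_B/c²) = (0.4494 + 0.493)/(1 + 0.4494×0.493) = 0.9424/1.2215542 = 0.77148; |u| = 0.77148c.
γ for this relative speed: γ = 1/√(1 − 0.595181) = 1.5717.
The clock on rocket A records proper time, so craft B measures Δt = γΔτ = 1.5717 × 94.6 = 149 days.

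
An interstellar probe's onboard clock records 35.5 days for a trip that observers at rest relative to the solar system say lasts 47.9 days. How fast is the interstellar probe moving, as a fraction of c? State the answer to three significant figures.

γ = Δt/Δτ = 47.9/35.5 = 1.3493.
β = √(1 − 1/γ²) = √(1 − 0.549266) = √0.450734 = 0.671.

0.671c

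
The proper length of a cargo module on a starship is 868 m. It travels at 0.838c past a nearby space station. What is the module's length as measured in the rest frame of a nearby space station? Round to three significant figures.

474 m

γ = 1/√(1 − β²) = 1/√(1 − 0.702244) = 1/√0.297756 = 1/0.54567 = 1.8326.
Along the direction of motion the measured length is L₀/γ = 868/1.8326 = 474 m.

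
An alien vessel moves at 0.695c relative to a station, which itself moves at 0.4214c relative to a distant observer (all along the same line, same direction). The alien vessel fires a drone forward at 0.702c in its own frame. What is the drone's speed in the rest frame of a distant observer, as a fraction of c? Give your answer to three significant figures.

Compose velocities in two stages. Stage 1 (into S'): u₁ = (0.702+0.695)/(1+0.702×0.695) = 0.93891.
Stage 2 (into S): u = (0.93891+0.4214)/(1+0.93891×0.4214) = 0.97467, so the speed is 0.975c.

0.975c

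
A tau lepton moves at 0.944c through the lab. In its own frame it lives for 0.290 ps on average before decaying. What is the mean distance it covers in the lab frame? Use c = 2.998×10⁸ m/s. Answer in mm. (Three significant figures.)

0.249 mm

γ = 1/√(1 − β²) = 1/√(1 − 0.891136) = 1/√0.108864 = 1/0.329945 = 3.0308.
Lab-frame lifetime: Δt = γτ = 3.0308 × 0.290 ps = 0.87893 ps.
Distance: d = vΔt = 0.944 × 2.998×10⁸ m/s × 8.7893×10^-13 s = 2.49×10^-4 m = 0.249 mm.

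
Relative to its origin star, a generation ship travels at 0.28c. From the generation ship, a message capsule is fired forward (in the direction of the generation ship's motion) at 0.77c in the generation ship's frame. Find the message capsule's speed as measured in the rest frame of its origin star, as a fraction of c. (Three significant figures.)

0.864c

In units of c, u = (u' + v)/(1 + u'v) with u' = 0.77 and v = 0.28.
Numerator: 0.77 + 0.28 = 1.05. Denominator: 1 + (0.77)(0.28) = 1.2156.
u = 1.05/1.2156 = 0.86377, so the speed is 0.864c.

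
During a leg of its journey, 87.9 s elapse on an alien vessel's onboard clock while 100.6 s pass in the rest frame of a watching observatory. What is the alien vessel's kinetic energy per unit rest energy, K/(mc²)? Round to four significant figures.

γ = Δt/Δτ = 100.6/87.9 = 1.14448.
K/(mc²) = γ − 1 = 1.14448 − 1 = 0.1445.

0.1445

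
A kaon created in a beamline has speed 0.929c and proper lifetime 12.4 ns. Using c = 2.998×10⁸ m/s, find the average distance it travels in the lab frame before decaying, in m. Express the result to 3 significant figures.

9.33 m

β² = 0.863041, so γ = 1/√0.136959 = 2.7021.
Lab-frame lifetime: Δt = γτ = 2.7021 × 12.4 ns = 33.506 ns.
Distance: d = vΔt = 0.929 × 2.998×10⁸ m/s × 3.3506×10^-8 s = 9.33 m.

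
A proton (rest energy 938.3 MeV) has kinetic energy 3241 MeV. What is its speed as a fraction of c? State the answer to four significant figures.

0.9745c

K = (γ−1)mc², so γ = 1 + 3241/938.3 = 4.4541.
Then v/c = √(1 − γ⁻²) = √(1 − 0.0504057) = √0.9495943 = 0.9745.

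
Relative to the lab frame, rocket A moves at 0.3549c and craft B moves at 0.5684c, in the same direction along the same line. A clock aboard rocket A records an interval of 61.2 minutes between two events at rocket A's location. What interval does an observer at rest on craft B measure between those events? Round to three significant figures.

63.5 minutes

Transform rocket A's velocity into craft B's frame: (0.3549 − 0.5684)/(1 − 0.3549·0.5684) = −0.2135/0.79827484, so the relative speed is 0.26745c.
γ for this relative speed: γ = 1/√(1 − 0.0715295) = 1.0378.
Rocket A's interval is proper; time dilation gives Δt_B = γΔτ = 1.0378 × 61.2 minutes = 63.5 minutes.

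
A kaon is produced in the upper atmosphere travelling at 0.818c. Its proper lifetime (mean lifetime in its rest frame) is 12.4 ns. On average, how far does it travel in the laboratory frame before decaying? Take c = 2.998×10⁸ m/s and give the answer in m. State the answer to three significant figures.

Lorentz factor: γ = (1 − 0.669124)^(−1/2) = 1.7385.
Lab-frame lifetime: Δt = γτ = 1.7385 × 12.4 ns = 21.557 ns.
Distance: d = vΔt = 0.818 × 2.998×10⁸ m/s × 2.1557×10^-8 s = 5.29 m.

5.29 m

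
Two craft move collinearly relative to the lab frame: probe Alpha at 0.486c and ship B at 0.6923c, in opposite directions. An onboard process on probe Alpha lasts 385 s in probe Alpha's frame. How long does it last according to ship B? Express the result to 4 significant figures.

The velocity of probe Alpha relative to ship B is (0.486 + 0.6923)c / (1 + 0.486×0.6923) = 0.88166c; relative speed 0.88166c.
γ for this relative speed: γ = 1/√(1 − 0.777324) = 2.1192.
The clock on probe Alpha records proper time, so ship B measures Δt = γΔτ = 2.1192 × 385 = 815.9 s.

815.9 s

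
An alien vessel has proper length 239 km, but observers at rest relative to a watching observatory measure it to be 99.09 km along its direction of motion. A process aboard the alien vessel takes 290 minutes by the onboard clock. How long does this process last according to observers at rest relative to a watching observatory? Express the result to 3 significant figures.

γ = L₀/L = 239/99.09 = 2.41195.
The same γ dilates the second interval: 2.41195 × 290 minutes = 699 minutes.

699 minutes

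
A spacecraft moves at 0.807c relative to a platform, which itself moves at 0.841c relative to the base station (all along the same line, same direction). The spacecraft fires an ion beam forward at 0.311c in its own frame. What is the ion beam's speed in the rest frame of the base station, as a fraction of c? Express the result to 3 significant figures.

0.990c

Compose velocities in two stages. Stage 1 (into S'): u₁ = (0.311+0.807)/(1+0.311×0.807) = 0.8937.
Stage 2 (into S): u = (0.8937+0.841)/(1+0.8937×0.841) = 0.99035, so the speed is 0.990c.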